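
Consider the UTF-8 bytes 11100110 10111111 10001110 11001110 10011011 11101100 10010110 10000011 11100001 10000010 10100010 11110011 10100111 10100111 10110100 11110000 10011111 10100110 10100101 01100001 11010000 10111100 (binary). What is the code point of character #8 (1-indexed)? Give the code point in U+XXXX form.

Offset 0: leading byte 0xE6 = 11100110 → 3-byte char #1 = E6 BF 8E.
Offset 3: leading byte 0xCE = 11001110 → 2-byte char #2 = CE 9B.
Offset 5: leading byte 0xEC = 11101100 → 3-byte char #3 = EC 96 83.
Offset 8: leading byte 0xE1 = 11100001 → 3-byte char #4 = E1 82 A2.
Offset 11: leading byte 0xF3 = 11110011 → 4-byte char #5 = F3 A7 A7 B4.
Offset 15: leading byte 0xF0 = 11110000 → 4-byte char #6 = F0 9F A6 A5.
Offset 19: leading byte 0x61 = 01100001 → 1-byte char #7 = 61.
Offset 20: leading byte 0xD0 = 11010000 → 2-byte char #8 = D0 BC.
Leading byte 0xD0 = 11010000 matches 110xxxxx → 2-byte sequence.
Byte 1: 0xD0 = 11010000, payload 10000 (5 bits).
Byte 2: 0xBC = 10111100 (10xxxxxx ✓), payload 111100.
Concatenate: 10000111100 = 0x43C (11 bits → U+043C).

U+043C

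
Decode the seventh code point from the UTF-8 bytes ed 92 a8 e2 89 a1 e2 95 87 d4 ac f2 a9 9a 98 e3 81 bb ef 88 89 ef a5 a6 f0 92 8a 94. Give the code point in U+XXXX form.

U+F209

Offset 0: leading byte 0xED = 11101101 → 3-byte char #1 = ED 92 A8.
Offset 3: leading byte 0xE2 = 11100010 → 3-byte char #2 = E2 89 A1.
Offset 6: leading byte 0xE2 = 11100010 → 3-byte char #3 = E2 95 87.
Offset 9: leading byte 0xD4 = 11010100 → 2-byte char #4 = D4 AC.
Offset 11: leading byte 0xF2 = 11110010 → 4-byte char #5 = F2 A9 9A 98.
Offset 15: leading byte 0xE3 = 11100011 → 3-byte char #6 = E3 81 BB.
Offset 18: leading byte 0xEF = 11101111 → 3-byte char #7 = EF 88 89.
Leading byte 0xEF = 11101111 matches 1110xxxx → 3-byte sequence.
Byte 1: 0xEF = 11101111, payload 1111 (4 bits).
Byte 2: 0x88 = 10001000 (10xxxxxx ✓), payload 001000.
Byte 3: 0x89 = 10001001 (10xxxxxx ✓), payload 001001.
Concatenate: 1111001000001001 = 0xF209 (16 bits → U+F209).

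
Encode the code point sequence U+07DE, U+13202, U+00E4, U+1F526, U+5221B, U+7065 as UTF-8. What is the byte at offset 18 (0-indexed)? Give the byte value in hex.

U+07DE → 2-byte form DF 9E at offsets 0–1.
U+13202 → 4-byte form F0 93 88 82 at offsets 2–5.
U+00E4 → 2-byte form C3 A4 at offsets 6–7.
U+1F526 → 4-byte form F0 9F 94 A6 at offsets 8–11.
U+5221B → 4-byte form F1 92 88 9B at offsets 12–15.
U+7065 → 3-byte form E7 81 A5 at offsets 16–18.
Offset 18 falls in char 6's range; it's byte 3 of E7 81 A5 = 0xA5.

0xA5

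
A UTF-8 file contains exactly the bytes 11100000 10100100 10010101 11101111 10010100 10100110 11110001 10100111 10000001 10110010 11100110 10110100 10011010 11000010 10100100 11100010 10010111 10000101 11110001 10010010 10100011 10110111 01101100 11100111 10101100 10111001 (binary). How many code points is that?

Byte at offset 0: 0xE0 = 11100000 → 3-byte char (#1). Advance 3.
Byte at offset 3: 0xEF = 11101111 → 3-byte char (#2). Advance 3.
Byte at offset 6: 0xF1 = 11110001 → 4-byte char (#3). Advance 4.
Byte at offset 10: 0xE6 = 11100110 → 3-byte char (#4). Advance 3.
Byte at offset 13: 0xC2 = 11000010 → 2-byte char (#5). Advance 2.
Byte at offset 15: 0xE2 = 11100010 → 3-byte char (#6). Advance 3.
Byte at offset 18: 0xF1 = 11110001 → 4-byte char (#7). Advance 4.
Byte at offset 22: 0x6C = 01101100 → 1-byte char (#8). Advance 1.
Byte at offset 23: 0xE7 = 11100111 → 3-byte char (#9). Advance 3.
Reached end at offset 26 after 9 code points.

9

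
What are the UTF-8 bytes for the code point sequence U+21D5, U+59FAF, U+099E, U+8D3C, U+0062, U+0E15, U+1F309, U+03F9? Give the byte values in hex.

U+21D5: 3-byte form → E2 87 95.
U+59FAF: 4-byte form → F1 99 BE AF.
U+099E: 3-byte form → E0 A6 9E.
U+8D3C: 3-byte form → E8 B4 BC.
U+0062: 1-byte form → 62.
U+0E15: 3-byte form → E0 B8 95.
U+1F309: 4-byte form → F0 9F 8C 89.
U+03F9: 2-byte form → CF B9.
Concatenated (23 bytes): E2 87 95 F1 99 BE AF E0 A6 9E E8 B4 BC 62 E0 B8 95 F0 9F 8C 89 CF B9.

E2 87 95 F1 99 BE AF E0 A6 9E E8 B4 BC 62 E0 B8 95 F0 9F 8C 89 CF B9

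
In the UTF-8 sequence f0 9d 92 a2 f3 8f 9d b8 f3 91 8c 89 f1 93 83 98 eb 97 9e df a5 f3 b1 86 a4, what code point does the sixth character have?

Offset 0: leading byte 0xF0 = 11110000 → 4-byte char #1 = F0 9D 92 A2.
Offset 4: leading byte 0xF3 = 11110011 → 4-byte char #2 = F3 8F 9D B8.
Offset 8: leading byte 0xF3 = 11110011 → 4-byte char #3 = F3 91 8C 89.
Offset 12: leading byte 0xF1 = 11110001 → 4-byte char #4 = F1 93 83 98.
Offset 16: leading byte 0xEB = 11101011 → 3-byte char #5 = EB 97 9E.
Offset 19: leading byte 0xDF = 11011111 → 2-byte char #6 = DF A5.
Leading byte 0xDF = 11011111 matches 110xxxxx → 2-byte sequence.
Byte 1: 0xDF = 11011111, payload 11111 (5 bits).
Byte 2: 0xA5 = 10100101 (10xxxxxx ✓), payload 100101.
Concatenate: 11111100101 = 0x7E5 (11 bits → U+07E5).

U+07E5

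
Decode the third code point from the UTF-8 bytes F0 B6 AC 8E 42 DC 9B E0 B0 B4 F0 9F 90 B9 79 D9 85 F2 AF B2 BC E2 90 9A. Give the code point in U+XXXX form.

Offset 0: leading byte 0xF0 = 11110000 → 4-byte char #1 = F0 B6 AC 8E.
Offset 4: leading byte 0x42 = 01000010 → 1-byte char #2 = 42.
Offset 5: leading byte 0xDC = 11011100 → 2-byte char #3 = DC 9B.
Leading byte 0xDC = 11011100 matches 110xxxxx → 2-byte sequence.
Byte 1: 0xDC = 11011100, payload 11100 (5 bits).
Byte 2: 0x9B = 10011011 (10xxxxxx ✓), payload 011011.
Concatenate: 11100011011 = 0x71B (11 bits → U+071B).

U+071B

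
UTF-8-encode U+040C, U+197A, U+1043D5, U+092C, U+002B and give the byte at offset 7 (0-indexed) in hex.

U+040C → 2-byte form D0 8C at offsets 0–1.
U+197A → 3-byte form E1 A5 BA at offsets 2–4.
U+1043D5 → 4-byte form F4 84 8F 95 at offsets 5–8.
Offset 7 falls in char 3's range; it's byte 3 of F4 84 8F 95 = 0x8F.

0x8F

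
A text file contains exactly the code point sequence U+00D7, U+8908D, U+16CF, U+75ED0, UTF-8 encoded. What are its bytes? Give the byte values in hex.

C3 97 F2 89 82 8D E1 9B 8F F1 B5 BB 90

U+00D7: 2-byte form → C3 97.
U+8908D: 4-byte form → F2 89 82 8D.
U+16CF: 3-byte form → E1 9B 8F.
U+75ED0: 4-byte form → F1 B5 BB 90.
Concatenated (13 bytes): C3 97 F2 89 82 8D E1 9B 8F F1 B5 BB 90.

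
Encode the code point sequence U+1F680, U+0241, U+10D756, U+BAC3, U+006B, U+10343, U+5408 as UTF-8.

F0 9F 9A 80 C9 81 F4 8D 9D 96 EB AB 83 6B F0 90 8D 83 E5 90 88

U+1F680: 4-byte form → F0 9F 9A 80.
U+0241: 2-byte form → C9 81.
U+10D756: 4-byte form → F4 8D 9D 96.
U+BAC3: 3-byte form → EB AB 83.
U+006B: 1-byte form → 6B.
U+10343: 4-byte form → F0 90 8D 83.
U+5408: 3-byte form → E5 90 88.
Concatenated (21 bytes): F0 9F 9A 80 C9 81 F4 8D 9D 96 EB AB 83 6B F0 90 8D 83 E5 90 88.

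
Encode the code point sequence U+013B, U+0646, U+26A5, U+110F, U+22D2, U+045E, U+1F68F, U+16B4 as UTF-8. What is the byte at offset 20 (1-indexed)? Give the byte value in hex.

0xE1

1-indexed offset 20 is 0-indexed offset 19.
U+013B → 2-byte form C4 BB at offsets 0–1.
U+0646 → 2-byte form D9 86 at offsets 2–3.
U+26A5 → 3-byte form E2 9A A5 at offsets 4–6.
U+110F → 3-byte form E1 84 8F at offsets 7–9.
U+22D2 → 3-byte form E2 8B 92 at offsets 10–12.
U+045E → 2-byte form D1 9E at offsets 13–14.
U+1F68F → 4-byte form F0 9F 9A 8F at offsets 15–18.
U+16B4 → 3-byte form E1 9A B4 at offsets 19–21.
Offset 19 falls in char 8's range; it's byte 1 of E1 9A B4 = 0xE1.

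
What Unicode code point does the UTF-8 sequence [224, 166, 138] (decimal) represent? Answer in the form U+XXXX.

Leading byte 0xE0 = 11100000 matches 1110xxxx → 3-byte sequence.
Byte 1: 0xE0 = 11100000, payload 0000 (4 bits).
Byte 2: 0xA6 = 10100110 (10xxxxxx ✓), payload 100110.
Byte 3: 0x8A = 10001010 (10xxxxxx ✓), payload 001010.
Concatenate: 0000100110001010 = 0x98A (16 bits → U+098A).

U+098A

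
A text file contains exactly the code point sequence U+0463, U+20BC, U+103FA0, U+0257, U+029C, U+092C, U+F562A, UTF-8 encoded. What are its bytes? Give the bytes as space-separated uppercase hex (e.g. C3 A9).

D1 A3 E2 82 BC F4 83 BE A0 C9 97 CA 9C E0 A4 AC F3 B5 98 AA

U+0463: 2-byte form → D1 A3.
U+20BC: 3-byte form → E2 82 BC.
U+103FA0: 4-byte form → F4 83 BE A0.
U+0257: 2-byte form → C9 97.
U+029C: 2-byte form → CA 9C.
U+092C: 3-byte form → E0 A4 AC.
U+F562A: 4-byte form → F3 B5 98 AA.
Concatenated (20 bytes): D1 A3 E2 82 BC F4 83 BE A0 C9 97 CA 9C E0 A4 AC F3 B5 98 AA.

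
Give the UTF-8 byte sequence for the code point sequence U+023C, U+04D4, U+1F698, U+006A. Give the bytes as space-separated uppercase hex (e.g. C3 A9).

C8 BC D3 94 F0 9F 9A 98 6A

U+023C: 2-byte form → C8 BC.
U+04D4: 2-byte form → D3 94.
U+1F698: 4-byte form → F0 9F 9A 98.
U+006A: 1-byte form → 6A.
Concatenated (9 bytes): C8 BC D3 94 F0 9F 9A 98 6A.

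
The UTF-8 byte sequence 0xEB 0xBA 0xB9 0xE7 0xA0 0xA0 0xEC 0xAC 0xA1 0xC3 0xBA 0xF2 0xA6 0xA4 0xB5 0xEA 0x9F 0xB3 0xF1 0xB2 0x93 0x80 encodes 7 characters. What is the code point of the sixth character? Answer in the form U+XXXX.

Offset 0: leading byte 0xEB = 11101011 → 3-byte char #1 = EB BA B9.
Offset 3: leading byte 0xE7 = 11100111 → 3-byte char #2 = E7 A0 A0.
Offset 6: leading byte 0xEC = 11101100 → 3-byte char #3 = EC AC A1.
Offset 9: leading byte 0xC3 = 11000011 → 2-byte char #4 = C3 BA.
Offset 11: leading byte 0xF2 = 11110010 → 4-byte char #5 = F2 A6 A4 B5.
Offset 15: leading byte 0xEA = 11101010 → 3-byte char #6 = EA 9F B3.
Leading byte 0xEA = 11101010 matches 1110xxxx → 3-byte sequence.
Byte 1: 0xEA = 11101010, payload 1010 (4 bits).
Byte 2: 0x9F = 10011111 (10xxxxxx ✓), payload 011111.
Byte 3: 0xB3 = 10110011 (10xxxxxx ✓), payload 110011.
Concatenate: 1010011111110011 = 0xA7F3 (16 bits → U+A7F3).

U+A7F3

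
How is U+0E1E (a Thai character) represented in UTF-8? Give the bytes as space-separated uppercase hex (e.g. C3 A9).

U+0E1E = 0xE1E = 3614 decimal. In range U+0800–U+FFFF → 3-byte form: 1110xxxx 10xxxxxx 10xxxxxx.
Binary (16 bits): 0000111000011110.
Split 4+6+6: 0000 | 111000 | 011110.
Byte 1: 11100000 = 0xE0.
Byte 2: 10111000 = 0xB8.
Byte 3: 10011110 = 0x9E.

E0 B8 9E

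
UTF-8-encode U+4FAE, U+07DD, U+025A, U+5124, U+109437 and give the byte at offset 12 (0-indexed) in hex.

0x90

U+4FAE → 3-byte form E4 BE AE at offsets 0–2.
U+07DD → 2-byte form DF 9D at offsets 3–4.
U+025A → 2-byte form C9 9A at offsets 5–6.
U+5124 → 3-byte form E5 84 A4 at offsets 7–9.
U+109437 → 4-byte form F4 89 90 B7 at offsets 10–13.
Offset 12 falls in char 5's range; it's byte 3 of F4 89 90 B7 = 0x90.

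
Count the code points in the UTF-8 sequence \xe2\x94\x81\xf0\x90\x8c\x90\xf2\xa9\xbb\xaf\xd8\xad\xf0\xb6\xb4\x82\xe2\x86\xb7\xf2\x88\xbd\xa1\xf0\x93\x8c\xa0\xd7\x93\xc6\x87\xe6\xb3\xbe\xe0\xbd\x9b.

12

Byte at offset 0: 0xE2 = 11100010 → 3-byte char (#1). Advance 3.
Byte at offset 3: 0xF0 = 11110000 → 4-byte char (#2). Advance 4.
Byte at offset 7: 0xF2 = 11110010 → 4-byte char (#3). Advance 4.
Byte at offset 11: 0xD8 = 11011000 → 2-byte char (#4). Advance 2.
Byte at offset 13: 0xF0 = 11110000 → 4-byte char (#5). Advance 4.
Byte at offset 17: 0xE2 = 11100010 → 3-byte char (#6). Advance 3.
Byte at offset 20: 0xF2 = 11110010 → 4-byte char (#7). Advance 4.
Byte at offset 24: 0xF0 = 11110000 → 4-byte char (#8). Advance 4.
Byte at offset 28: 0xD7 = 11010111 → 2-byte char (#9). Advance 2.
Byte at offset 30: 0xC6 = 11000110 → 2-byte char (#10). Advance 2.
Byte at offset 32: 0xE6 = 11100110 → 3-byte char (#11). Advance 3.
Byte at offset 35: 0xE0 = 11100000 → 3-byte char (#12). Advance 3.
Reached end at offset 38 after 12 code points.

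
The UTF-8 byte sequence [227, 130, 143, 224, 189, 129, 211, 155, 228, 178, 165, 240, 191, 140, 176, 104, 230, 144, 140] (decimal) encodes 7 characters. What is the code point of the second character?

Offset 0: leading byte 0xE3 = 11100011 → 3-byte char #1 = E3 82 8F.
Offset 3: leading byte 0xE0 = 11100000 → 3-byte char #2 = E0 BD 81.
Leading byte 0xE0 = 11100000 matches 1110xxxx → 3-byte sequence.
Byte 1: 0xE0 = 11100000, payload 0000 (4 bits).
Byte 2: 0xBD = 10111101 (10xxxxxx ✓), payload 111101.
Byte 3: 0x81 = 10000001 (10xxxxxx ✓), payload 000001.
Concatenate: 0000111101000001 = 0xF41 (16 bits → U+0F41).

U+0F41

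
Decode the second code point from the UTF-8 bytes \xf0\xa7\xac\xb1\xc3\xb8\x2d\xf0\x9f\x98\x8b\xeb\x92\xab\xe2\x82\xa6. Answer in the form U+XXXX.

U+00F8

Offset 0: leading byte 0xF0 = 11110000 → 4-byte char #1 = F0 A7 AC B1.
Offset 4: leading byte 0xC3 = 11000011 → 2-byte char #2 = C3 B8.
Leading byte 0xC3 = 11000011 matches 110xxxxx → 2-byte sequence.
Byte 1: 0xC3 = 11000011, payload 00011 (5 bits).
Byte 2: 0xB8 = 10111000 (10xxxxxx ✓), payload 111000.
Concatenate: 00011111000 = 0xF8 (11 bits → U+00F8).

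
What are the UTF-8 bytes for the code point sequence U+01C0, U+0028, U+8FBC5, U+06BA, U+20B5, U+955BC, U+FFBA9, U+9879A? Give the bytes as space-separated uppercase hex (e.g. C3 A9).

U+01C0: 2-byte form → C7 80.
U+0028: 1-byte form → 28.
U+8FBC5: 4-byte form → F2 8F AF 85.
U+06BA: 2-byte form → DA BA.
U+20B5: 3-byte form → E2 82 B5.
U+955BC: 4-byte form → F2 95 96 BC.
U+FFBA9: 4-byte form → F3 BF AE A9.
U+9879A: 4-byte form → F2 98 9E 9A.
Concatenated (24 bytes): C7 80 28 F2 8F AF 85 DA BA E2 82 B5 F2 95 96 BC F3 BF AE A9 F2 98 9E 9A.

C7 80 28 F2 8F AF 85 DA BA E2 82 B5 F2 95 96 BC F3 BF AE A9 F2 98 9E 9A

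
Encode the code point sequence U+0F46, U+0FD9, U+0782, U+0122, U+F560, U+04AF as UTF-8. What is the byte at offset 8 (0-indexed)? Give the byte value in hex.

U+0F46 → 3-byte form E0 BD 86 at offsets 0–2.
U+0FD9 → 3-byte form E0 BF 99 at offsets 3–5.
U+0782 → 2-byte form DE 82 at offsets 6–7.
U+0122 → 2-byte form C4 A2 at offsets 8–9.
Offset 8 falls in char 4's range; it's byte 1 of C4 A2 = 0xC4.

0xC4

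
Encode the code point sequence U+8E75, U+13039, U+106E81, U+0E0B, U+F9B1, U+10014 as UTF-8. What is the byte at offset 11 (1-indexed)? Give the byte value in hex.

1-indexed offset 11 is 0-indexed offset 10.
U+8E75 → 3-byte form E8 B9 B5 at offsets 0–2.
U+13039 → 4-byte form F0 93 80 B9 at offsets 3–6.
U+106E81 → 4-byte form F4 86 BA 81 at offsets 7–10.
Offset 10 falls in char 3's range; it's byte 4 of F4 86 BA 81 = 0x81.

0x81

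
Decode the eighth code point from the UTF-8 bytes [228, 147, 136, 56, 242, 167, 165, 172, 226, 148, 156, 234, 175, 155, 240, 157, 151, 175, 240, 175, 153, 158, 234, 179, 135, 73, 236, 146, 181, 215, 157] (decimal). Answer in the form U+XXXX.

Offset 0: leading byte 0xE4 = 11100100 → 3-byte char #1 = E4 93 88.
Offset 3: leading byte 0x38 = 00111000 → 1-byte char #2 = 38.
Offset 4: leading byte 0xF2 = 11110010 → 4-byte char #3 = F2 A7 A5 AC.
Offset 8: leading byte 0xE2 = 11100010 → 3-byte char #4 = E2 94 9C.
Offset 11: leading byte 0xEA = 11101010 → 3-byte char #5 = EA AF 9B.
Offset 14: leading byte 0xF0 = 11110000 → 4-byte char #6 = F0 9D 97 AF.
Offset 18: leading byte 0xF0 = 11110000 → 4-byte char #7 = F0 AF 99 9E.
Offset 22: leading byte 0xEA = 11101010 → 3-byte char #8 = EA B3 87.
Leading byte 0xEA = 11101010 matches 1110xxxx → 3-byte sequence.
Byte 1: 0xEA = 11101010, payload 1010 (4 bits).
Byte 2: 0xB3 = 10110011 (10xxxxxx ✓), payload 110011.
Byte 3: 0x87 = 10000111 (10xxxxxx ✓), payload 000111.
Concatenate: 1010110011000111 = 0xACC7 (16 bits → U+ACC7).

U+ACC7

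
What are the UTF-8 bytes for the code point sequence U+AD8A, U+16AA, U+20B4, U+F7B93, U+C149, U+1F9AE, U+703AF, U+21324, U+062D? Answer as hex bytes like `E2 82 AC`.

EA B6 8A E1 9A AA E2 82 B4 F3 B7 AE 93 EC 85 89 F0 9F A6 AE F1 B0 8E AF F0 A1 8C A4 D8 AD

U+AD8A: 3-byte form → EA B6 8A.
U+16AA: 3-byte form → E1 9A AA.
U+20B4: 3-byte form → E2 82 B4.
U+F7B93: 4-byte form → F3 B7 AE 93.
U+C149: 3-byte form → EC 85 89.
U+1F9AE: 4-byte form → F0 9F A6 AE.
U+703AF: 4-byte form → F1 B0 8E AF.
U+21324: 4-byte form → F0 A1 8C A4.
U+062D: 2-byte form → D8 AD.
Concatenated (30 bytes): EA B6 8A E1 9A AA E2 82 B4 F3 B7 AE 93 EC 85 89 F0 9F A6 AE F1 B0 8E AF F0 A1 8C A4 D8 AD.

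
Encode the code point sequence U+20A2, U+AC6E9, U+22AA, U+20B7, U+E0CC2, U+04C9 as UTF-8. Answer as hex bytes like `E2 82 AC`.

E2 82 A2 F2 AC 9B A9 E2 8A AA E2 82 B7 F3 A0 B3 82 D3 89

U+20A2: 3-byte form → E2 82 A2.
U+AC6E9: 4-byte form → F2 AC 9B A9.
U+22AA: 3-byte form → E2 8A AA.
U+20B7: 3-byte form → E2 82 B7.
U+E0CC2: 4-byte form → F3 A0 B3 82.
U+04C9: 2-byte form → D3 89.
Concatenated (19 bytes): E2 82 A2 F2 AC 9B A9 E2 8A AA E2 82 B7 F3 A0 B3 82 D3 89.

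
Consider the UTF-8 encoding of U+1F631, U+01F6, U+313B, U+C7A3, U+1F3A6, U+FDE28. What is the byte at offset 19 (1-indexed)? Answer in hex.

0xB8

1-indexed offset 19 is 0-indexed offset 18.
U+1F631 → 4-byte form F0 9F 98 B1 at offsets 0–3.
U+01F6 → 2-byte form C7 B6 at offsets 4–5.
U+313B → 3-byte form E3 84 BB at offsets 6–8.
U+C7A3 → 3-byte form EC 9E A3 at offsets 9–11.
U+1F3A6 → 4-byte form F0 9F 8E A6 at offsets 12–15.
U+FDE28 → 4-byte form F3 BD B8 A8 at offsets 16–19.
Offset 18 falls in char 6's range; it's byte 3 of F3 BD B8 A8 = 0xB8.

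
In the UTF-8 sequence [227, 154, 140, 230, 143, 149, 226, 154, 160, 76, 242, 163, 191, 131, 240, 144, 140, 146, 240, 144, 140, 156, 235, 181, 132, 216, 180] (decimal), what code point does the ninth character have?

U+0634

Offset 0: leading byte 0xE3 = 11100011 → 3-byte char #1 = E3 9A 8C.
Offset 3: leading byte 0xE6 = 11100110 → 3-byte char #2 = E6 8F 95.
Offset 6: leading byte 0xE2 = 11100010 → 3-byte char #3 = E2 9A A0.
Offset 9: leading byte 0x4C = 01001100 → 1-byte char #4 = 4C.
Offset 10: leading byte 0xF2 = 11110010 → 4-byte char #5 = F2 A3 BF 83.
Offset 14: leading byte 0xF0 = 11110000 → 4-byte char #6 = F0 90 8C 92.
Offset 18: leading byte 0xF0 = 11110000 → 4-byte char #7 = F0 90 8C 9C.
Offset 22: leading byte 0xEB = 11101011 → 3-byte char #8 = EB B5 84.
Offset 25: leading byte 0xD8 = 11011000 → 2-byte char #9 = D8 B4.
Leading byte 0xD8 = 11011000 matches 110xxxxx → 2-byte sequence.
Byte 1: 0xD8 = 11011000, payload 11000 (5 bits).
Byte 2: 0xB4 = 10110100 (10xxxxxx ✓), payload 110100.
Concatenate: 11000110100 = 0x634 (11 bits → U+0634).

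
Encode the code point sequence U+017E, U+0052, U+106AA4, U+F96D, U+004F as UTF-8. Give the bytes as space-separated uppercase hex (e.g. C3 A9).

C5 BE 52 F4 86 AA A4 EF A5 AD 4F

U+017E: 2-byte form → C5 BE.
U+0052: 1-byte form → 52.
U+106AA4: 4-byte form → F4 86 AA A4.
U+F96D: 3-byte form → EF A5 AD.
U+004F: 1-byte form → 4F.
Concatenated (11 bytes): C5 BE 52 F4 86 AA A4 EF A5 AD 4F.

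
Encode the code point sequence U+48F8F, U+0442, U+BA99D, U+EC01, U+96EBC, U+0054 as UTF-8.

U+48F8F: 4-byte form → F1 88 BE 8F.
U+0442: 2-byte form → D1 82.
U+BA99D: 4-byte form → F2 BA A6 9D.
U+EC01: 3-byte form → EE B0 81.
U+96EBC: 4-byte form → F2 96 BA BC.
U+0054: 1-byte form → 54.
Concatenated (18 bytes): F1 88 BE 8F D1 82 F2 BA A6 9D EE B0 81 F2 96 BA BC 54.

F1 88 BE 8F D1 82 F2 BA A6 9D EE B0 81 F2 96 BA BC 54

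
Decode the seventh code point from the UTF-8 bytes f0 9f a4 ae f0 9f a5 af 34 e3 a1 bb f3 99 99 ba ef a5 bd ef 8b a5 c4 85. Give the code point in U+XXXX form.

Offset 0: leading byte 0xF0 = 11110000 → 4-byte char #1 = F0 9F A4 AE.
Offset 4: leading byte 0xF0 = 11110000 → 4-byte char #2 = F0 9F A5 AF.
Offset 8: leading byte 0x34 = 00110100 → 1-byte char #3 = 34.
Offset 9: leading byte 0xE3 = 11100011 → 3-byte char #4 = E3 A1 BB.
Offset 12: leading byte 0xF3 = 11110011 → 4-byte char #5 = F3 99 99 BA.
Offset 16: leading byte 0xEF = 11101111 → 3-byte char #6 = EF A5 BD.
Offset 19: leading byte 0xEF = 11101111 → 3-byte char #7 = EF 8B A5.
Leading byte 0xEF = 11101111 matches 1110xxxx → 3-byte sequence.
Byte 1: 0xEF = 11101111, payload 1111 (4 bits).
Byte 2: 0x8B = 10001011 (10xxxxxx ✓), payload 001011.
Byte 3: 0xA5 = 10100101 (10xxxxxx ✓), payload 100101.
Concatenate: 1111001011100101 = 0xF2E5 (16 bits → U+F2E5).

U+F2E5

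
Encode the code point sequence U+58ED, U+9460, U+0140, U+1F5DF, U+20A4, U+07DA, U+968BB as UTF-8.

E5 A3 AD E9 91 A0 C5 80 F0 9F 97 9F E2 82 A4 DF 9A F2 96 A2 BB

U+58ED: 3-byte form → E5 A3 AD.
U+9460: 3-byte form → E9 91 A0.
U+0140: 2-byte form → C5 80.
U+1F5DF: 4-byte form → F0 9F 97 9F.
U+20A4: 3-byte form → E2 82 A4.
U+07DA: 2-byte form → DF 9A.
U+968BB: 4-byte form → F2 96 A2 BB.
Concatenated (21 bytes): E5 A3 AD E9 91 A0 C5 80 F0 9F 97 9F E2 82 A4 DF 9A F2 96 A2 BB.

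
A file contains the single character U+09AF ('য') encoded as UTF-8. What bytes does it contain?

U+09AF = 0x9AF = 2479 decimal. In range U+0800–U+FFFF → 3-byte form: 1110xxxx 10xxxxxx 10xxxxxx.
Binary (16 bits): 0000100110101111.
Split 4+6+6: 0000 | 100110 | 101111.
Byte 1: 11100000 = 0xE0.
Byte 2: 10100110 = 0xA6.
Byte 3: 10101111 = 0xAF.

E0 A6 AF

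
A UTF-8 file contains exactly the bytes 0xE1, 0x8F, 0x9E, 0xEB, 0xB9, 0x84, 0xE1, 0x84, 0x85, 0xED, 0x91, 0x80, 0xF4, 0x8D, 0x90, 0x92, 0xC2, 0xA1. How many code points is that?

6

Byte at offset 0: 0xE1 = 11100001 → 3-byte char (#1). Advance 3.
Byte at offset 3: 0xEB = 11101011 → 3-byte char (#2). Advance 3.
Byte at offset 6: 0xE1 = 11100001 → 3-byte char (#3). Advance 3.
Byte at offset 9: 0xED = 11101101 → 3-byte char (#4). Advance 3.
Byte at offset 12: 0xF4 = 11110100 → 4-byte char (#5). Advance 4.
Byte at offset 16: 0xC2 = 11000010 → 2-byte char (#6). Advance 2.
Reached end at offset 18 after 6 code points.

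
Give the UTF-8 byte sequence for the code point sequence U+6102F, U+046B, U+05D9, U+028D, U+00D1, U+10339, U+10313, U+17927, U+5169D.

F1 A1 80 AF D1 AB D7 99 CA 8D C3 91 F0 90 8C B9 F0 90 8C 93 F0 97 A4 A7 F1 91 9A 9D

U+6102F: 4-byte form → F1 A1 80 AF.
U+046B: 2-byte form → D1 AB.
U+05D9: 2-byte form → D7 99.
U+028D: 2-byte form → CA 8D.
U+00D1: 2-byte form → C3 91.
U+10339: 4-byte form → F0 90 8C B9.
U+10313: 4-byte form → F0 90 8C 93.
U+17927: 4-byte form → F0 97 A4 A7.
U+5169D: 4-byte form → F1 91 9A 9D.
Concatenated (28 bytes): F1 A1 80 AF D1 AB D7 99 CA 8D C3 91 F0 90 8C B9 F0 90 8C 93 F0 97 A4 A7 F1 91 9A 9D.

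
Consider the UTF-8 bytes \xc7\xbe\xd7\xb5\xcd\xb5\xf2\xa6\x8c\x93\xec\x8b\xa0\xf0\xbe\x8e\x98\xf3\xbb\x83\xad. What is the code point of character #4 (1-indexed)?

U+A6313

Offset 0: leading byte 0xC7 = 11000111 → 2-byte char #1 = C7 BE.
Offset 2: leading byte 0xD7 = 11010111 → 2-byte char #2 = D7 B5.
Offset 4: leading byte 0xCD = 11001101 → 2-byte char #3 = CD B5.
Offset 6: leading byte 0xF2 = 11110010 → 4-byte char #4 = F2 A6 8C 93.
Leading byte 0xF2 = 11110010 matches 11110xxx → 4-byte sequence.
Byte 1: 0xF2 = 11110010, payload 010 (3 bits).
Byte 2: 0xA6 = 10100110 (10xxxxxx ✓), payload 100110.
Byte 3: 0x8C = 10001100 (10xxxxxx ✓), payload 001100.
Byte 4: 0x93 = 10010011 (10xxxxxx ✓), payload 010011.
Concatenate: 010100110001100010011 = 0xA6313 (21 bits → U+A6313).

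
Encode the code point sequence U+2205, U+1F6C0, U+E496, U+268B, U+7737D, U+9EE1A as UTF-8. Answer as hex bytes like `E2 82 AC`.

E2 88 85 F0 9F 9B 80 EE 92 96 E2 9A 8B F1 B7 8D BD F2 9E B8 9A

U+2205: 3-byte form → E2 88 85.
U+1F6C0: 4-byte form → F0 9F 9B 80.
U+E496: 3-byte form → EE 92 96.
U+268B: 3-byte form → E2 9A 8B.
U+7737D: 4-byte form → F1 B7 8D BD.
U+9EE1A: 4-byte form → F2 9E B8 9A.
Concatenated (21 bytes): E2 88 85 F0 9F 9B 80 EE 92 96 E2 9A 8B F1 B7 8D BD F2 9E B8 9A.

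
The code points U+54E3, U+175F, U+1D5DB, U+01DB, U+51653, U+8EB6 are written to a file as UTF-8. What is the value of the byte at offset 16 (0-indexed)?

U+54E3 → 3-byte form E5 93 A3 at offsets 0–2.
U+175F → 3-byte form E1 9D 9F at offsets 3–5.
U+1D5DB → 4-byte form F0 9D 97 9B at offsets 6–9.
U+01DB → 2-byte form C7 9B at offsets 10–11.
U+51653 → 4-byte form F1 91 99 93 at offsets 12–15.
U+8EB6 → 3-byte form E8 BA B6 at offsets 16–18.
Offset 16 falls in char 6's range; it's byte 1 of E8 BA B6 = 0xE8.

0xE8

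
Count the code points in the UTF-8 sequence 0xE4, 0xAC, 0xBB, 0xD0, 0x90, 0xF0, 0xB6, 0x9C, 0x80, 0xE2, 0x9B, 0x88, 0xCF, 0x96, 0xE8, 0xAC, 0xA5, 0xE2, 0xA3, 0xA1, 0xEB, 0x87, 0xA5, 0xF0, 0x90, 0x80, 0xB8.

Byte at offset 0: 0xE4 = 11100100 → 3-byte char (#1). Advance 3.
Byte at offset 3: 0xD0 = 11010000 → 2-byte char (#2). Advance 2.
Byte at offset 5: 0xF0 = 11110000 → 4-byte char (#3). Advance 4.
Byte at offset 9: 0xE2 = 11100010 → 3-byte char (#4). Advance 3.
Byte at offset 12: 0xCF = 11001111 → 2-byte char (#5). Advance 2.
Byte at offset 14: 0xE8 = 11101000 → 3-byte char (#6). Advance 3.
Byte at offset 17: 0xE2 = 11100010 → 3-byte char (#7). Advance 3.
Byte at offset 20: 0xEB = 11101011 → 3-byte char (#8). Advance 3.
Byte at offset 23: 0xF0 = 11110000 → 4-byte char (#9). Advance 4.
Reached end at offset 27 after 9 code points.

9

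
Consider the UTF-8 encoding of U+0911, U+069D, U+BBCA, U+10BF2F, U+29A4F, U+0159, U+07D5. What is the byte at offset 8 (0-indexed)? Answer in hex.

0xF4

U+0911 → 3-byte form E0 A4 91 at offsets 0–2.
U+069D → 2-byte form DA 9D at offsets 3–4.
U+BBCA → 3-byte form EB AF 8A at offsets 5–7.
U+10BF2F → 4-byte form F4 8B BC AF at offsets 8–11.
Offset 8 falls in char 4's range; it's byte 1 of F4 8B BC AF = 0xF4.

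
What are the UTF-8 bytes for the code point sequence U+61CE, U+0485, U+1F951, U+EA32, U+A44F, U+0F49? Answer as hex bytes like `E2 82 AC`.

E6 87 8E D2 85 F0 9F A5 91 EE A8 B2 EA 91 8F E0 BD 89

U+61CE: 3-byte form → E6 87 8E.
U+0485: 2-byte form → D2 85.
U+1F951: 4-byte form → F0 9F A5 91.
U+EA32: 3-byte form → EE A8 B2.
U+A44F: 3-byte form → EA 91 8F.
U+0F49: 3-byte form → E0 BD 89.
Concatenated (18 bytes): E6 87 8E D2 85 F0 9F A5 91 EE A8 B2 EA 91 8F E0 BD 89.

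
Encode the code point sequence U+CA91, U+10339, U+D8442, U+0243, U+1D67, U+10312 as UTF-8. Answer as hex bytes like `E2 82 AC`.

EC AA 91 F0 90 8C B9 F3 98 91 82 C9 83 E1 B5 A7 F0 90 8C 92

U+CA91: 3-byte form → EC AA 91.
U+10339: 4-byte form → F0 90 8C B9.
U+D8442: 4-byte form → F3 98 91 82.
U+0243: 2-byte form → C9 83.
U+1D67: 3-byte form → E1 B5 A7.
U+10312: 4-byte form → F0 90 8C 92.
Concatenated (20 bytes): EC AA 91 F0 90 8C B9 F3 98 91 82 C9 83 E1 B5 A7 F0 90 8C 92.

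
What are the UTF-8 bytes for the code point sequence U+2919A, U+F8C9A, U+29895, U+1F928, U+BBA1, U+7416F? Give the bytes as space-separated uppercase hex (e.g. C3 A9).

F0 A9 86 9A F3 B8 B2 9A F0 A9 A2 95 F0 9F A4 A8 EB AE A1 F1 B4 85 AF

U+2919A: 4-byte form → F0 A9 86 9A.
U+F8C9A: 4-byte form → F3 B8 B2 9A.
U+29895: 4-byte form → F0 A9 A2 95.
U+1F928: 4-byte form → F0 9F A4 A8.
U+BBA1: 3-byte form → EB AE A1.
U+7416F: 4-byte form → F1 B4 85 AF.
Concatenated (23 bytes): F0 A9 86 9A F3 B8 B2 9A F0 A9 A2 95 F0 9F A4 A8 EB AE A1 F1 B4 85 AF.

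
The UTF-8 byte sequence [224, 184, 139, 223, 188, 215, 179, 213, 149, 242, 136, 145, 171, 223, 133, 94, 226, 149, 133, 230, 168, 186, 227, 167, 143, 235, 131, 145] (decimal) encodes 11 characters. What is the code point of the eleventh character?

U+B0D1

Offset 0: leading byte 0xE0 = 11100000 → 3-byte char #1 = E0 B8 8B.
Offset 3: leading byte 0xDF = 11011111 → 2-byte char #2 = DF BC.
Offset 5: leading byte 0xD7 = 11010111 → 2-byte char #3 = D7 B3.
Offset 7: leading byte 0xD5 = 11010101 → 2-byte char #4 = D5 95.
Offset 9: leading byte 0xF2 = 11110010 → 4-byte char #5 = F2 88 91 AB.
Offset 13: leading byte 0xDF = 11011111 → 2-byte char #6 = DF 85.
Offset 15: leading byte 0x5E = 01011110 → 1-byte char #7 = 5E.
Offset 16: leading byte 0xE2 = 11100010 → 3-byte char #8 = E2 95 85.
Offset 19: leading byte 0xE6 = 11100110 → 3-byte char #9 = E6 A8 BA.
Offset 22: leading byte 0xE3 = 11100011 → 3-byte char #10 = E3 A7 8F.
Offset 25: leading byte 0xEB = 11101011 → 3-byte char #11 = EB 83 91.
Leading byte 0xEB = 11101011 matches 1110xxxx → 3-byte sequence.
Byte 1: 0xEB = 11101011, payload 1011 (4 bits).
Byte 2: 0x83 = 10000011 (10xxxxxx ✓), payload 000011.
Byte 3: 0x91 = 10010001 (10xxxxxx ✓), payload 010001.
Concatenate: 1011000011010001 = 0xB0D1 (16 bits → U+B0D1).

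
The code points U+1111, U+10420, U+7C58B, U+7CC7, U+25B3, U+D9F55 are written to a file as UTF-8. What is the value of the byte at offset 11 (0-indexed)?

0xE7

U+1111 → 3-byte form E1 84 91 at offsets 0–2.
U+10420 → 4-byte form F0 90 90 A0 at offsets 3–6.
U+7C58B → 4-byte form F1 BC 96 8B at offsets 7–10.
U+7CC7 → 3-byte form E7 B3 87 at offsets 11–13.
Offset 11 falls in char 4's range; it's byte 1 of E7 B3 87 = 0xE7.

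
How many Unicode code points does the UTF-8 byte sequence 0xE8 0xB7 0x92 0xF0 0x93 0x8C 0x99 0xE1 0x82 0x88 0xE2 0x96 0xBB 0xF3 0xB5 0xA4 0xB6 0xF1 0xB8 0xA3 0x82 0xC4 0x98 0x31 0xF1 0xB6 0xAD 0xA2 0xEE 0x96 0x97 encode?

10

Byte at offset 0: 0xE8 = 11101000 → 3-byte char (#1). Advance 3.
Byte at offset 3: 0xF0 = 11110000 → 4-byte char (#2). Advance 4.
Byte at offset 7: 0xE1 = 11100001 → 3-byte char (#3). Advance 3.
Byte at offset 10: 0xE2 = 11100010 → 3-byte char (#4). Advance 3.
Byte at offset 13: 0xF3 = 11110011 → 4-byte char (#5). Advance 4.
Byte at offset 17: 0xF1 = 11110001 → 4-byte char (#6). Advance 4.
Byte at offset 21: 0xC4 = 11000100 → 2-byte char (#7). Advance 2.
Byte at offset 23: 0x31 = 00110001 → 1-byte char (#8). Advance 1.
Byte at offset 24: 0xF1 = 11110001 → 4-byte char (#9). Advance 4.
Byte at offset 28: 0xEE = 11101110 → 3-byte char (#10). Advance 3.
Reached end at offset 31 after 10 code points.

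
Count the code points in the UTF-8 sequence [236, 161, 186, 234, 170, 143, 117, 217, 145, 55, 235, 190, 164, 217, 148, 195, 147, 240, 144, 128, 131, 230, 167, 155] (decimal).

Byte at offset 0: 0xEC = 11101100 → 3-byte char (#1). Advance 3.
Byte at offset 3: 0xEA = 11101010 → 3-byte char (#2). Advance 3.
Byte at offset 6: 0x75 = 01110101 → 1-byte char (#3). Advance 1.
Byte at offset 7: 0xD9 = 11011001 → 2-byte char (#4). Advance 2.
Byte at offset 9: 0x37 = 00110111 → 1-byte char (#5). Advance 1.
Byte at offset 10: 0xEB = 11101011 → 3-byte char (#6). Advance 3.
Byte at offset 13: 0xD9 = 11011001 → 2-byte char (#7). Advance 2.
Byte at offset 15: 0xC3 = 11000011 → 2-byte char (#8). Advance 2.
Byte at offset 17: 0xF0 = 11110000 → 4-byte char (#9). Advance 4.
Byte at offset 21: 0xE6 = 11100110 → 3-byte char (#10). Advance 3.
Reached end at offset 24 after 10 code points.

10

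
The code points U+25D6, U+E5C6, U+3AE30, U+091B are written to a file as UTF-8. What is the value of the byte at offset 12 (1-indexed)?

1-indexed offset 12 is 0-indexed offset 11.
U+25D6 → 3-byte form E2 97 96 at offsets 0–2.
U+E5C6 → 3-byte form EE 97 86 at offsets 3–5.
U+3AE30 → 4-byte form F0 BA B8 B0 at offsets 6–9.
U+091B → 3-byte form E0 A4 9B at offsets 10–12.
Offset 11 falls in char 4's range; it's byte 2 of E0 A4 9B = 0xA4.

0xA4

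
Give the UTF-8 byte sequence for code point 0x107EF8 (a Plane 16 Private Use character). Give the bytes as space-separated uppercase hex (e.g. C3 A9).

F4 87 BB B8

U+107EF8 = 0x107EF8 = 1081080 decimal. In range U+10000–U+10FFFF → 4-byte form: 11110xxx 10xxxxxx 10xxxxxx 10xxxxxx.
Binary (21 bits): 100000111111011111000.
Split 3+6+6+6: 100 | 000111 | 111011 | 111000.
Byte 1: 11110100 = 0xF4.
Byte 2: 10000111 = 0x87.
Byte 3: 10111011 = 0xBB.
Byte 4: 10111000 = 0xB8.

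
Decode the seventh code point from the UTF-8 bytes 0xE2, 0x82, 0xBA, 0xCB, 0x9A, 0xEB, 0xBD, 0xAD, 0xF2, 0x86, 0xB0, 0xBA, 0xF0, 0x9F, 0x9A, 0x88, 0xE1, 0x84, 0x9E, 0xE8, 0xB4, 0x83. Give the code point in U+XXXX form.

Offset 0: leading byte 0xE2 = 11100010 → 3-byte char #1 = E2 82 BA.
Offset 3: leading byte 0xCB = 11001011 → 2-byte char #2 = CB 9A.
Offset 5: leading byte 0xEB = 11101011 → 3-byte char #3 = EB BD AD.
Offset 8: leading byte 0xF2 = 11110010 → 4-byte char #4 = F2 86 B0 BA.
Offset 12: leading byte 0xF0 = 11110000 → 4-byte char #5 = F0 9F 9A 88.
Offset 16: leading byte 0xE1 = 11100001 → 3-byte char #6 = E1 84 9E.
Offset 19: leading byte 0xE8 = 11101000 → 3-byte char #7 = E8 B4 83.
Leading byte 0xE8 = 11101000 matches 1110xxxx → 3-byte sequence.
Byte 1: 0xE8 = 11101000, payload 1000 (4 bits).
Byte 2: 0xB4 = 10110100 (10xxxxxx ✓), payload 110100.
Byte 3: 0x83 = 10000011 (10xxxxxx ✓), payload 000011.
Concatenate: 1000110100000011 = 0x8D03 (16 bits → U+8D03).

U+8D03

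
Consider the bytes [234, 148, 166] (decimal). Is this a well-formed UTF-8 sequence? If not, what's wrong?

Leading byte 0xEA = 11101010 → 3-byte form.
Continuation bytes 0x94=10010100, 0xA6=10100110 all match 10xxxxxx.
Decoded value 0xA526 is ≥ 0x800 (shortest form) and not a surrogate.

valid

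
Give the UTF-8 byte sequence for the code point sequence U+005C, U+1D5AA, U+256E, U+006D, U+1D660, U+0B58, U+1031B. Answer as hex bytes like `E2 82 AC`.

5C F0 9D 96 AA E2 95 AE 6D F0 9D 99 A0 E0 AD 98 F0 90 8C 9B

U+005C: 1-byte form → 5C.
U+1D5AA: 4-byte form → F0 9D 96 AA.
U+256E: 3-byte form → E2 95 AE.
U+006D: 1-byte form → 6D.
U+1D660: 4-byte form → F0 9D 99 A0.
U+0B58: 3-byte form → E0 AD 98.
U+1031B: 4-byte form → F0 90 8C 9B.
Concatenated (20 bytes): 5C F0 9D 96 AA E2 95 AE 6D F0 9D 99 A0 E0 AD 98 F0 90 8C 9B.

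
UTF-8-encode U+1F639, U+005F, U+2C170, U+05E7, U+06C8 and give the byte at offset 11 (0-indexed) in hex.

U+1F639 → 4-byte form F0 9F 98 B9 at offsets 0–3.
U+005F → 1-byte form 5F at offsets 4–4.
U+2C170 → 4-byte form F0 AC 85 B0 at offsets 5–8.
U+05E7 → 2-byte form D7 A7 at offsets 9–10.
U+06C8 → 2-byte form DB 88 at offsets 11–12.
Offset 11 falls in char 5's range; it's byte 1 of DB 88 = 0xDB.

0xDB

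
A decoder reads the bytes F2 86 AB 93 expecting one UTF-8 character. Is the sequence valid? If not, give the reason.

Leading byte 0xF2 = 11110010 → 4-byte form.
Continuation bytes 0x86=10000110, 0xAB=10101011, 0x93=10010011 all match 10xxxxxx.
Decoded value 0x86AD3 is ≥ 0x10000 (shortest form) and not a surrogate.

valid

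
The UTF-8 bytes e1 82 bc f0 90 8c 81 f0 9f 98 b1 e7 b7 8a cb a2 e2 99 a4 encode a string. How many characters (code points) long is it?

6

Byte at offset 0: 0xE1 = 11100001 → 3-byte char (#1). Advance 3.
Byte at offset 3: 0xF0 = 11110000 → 4-byte char (#2). Advance 4.
Byte at offset 7: 0xF0 = 11110000 → 4-byte char (#3). Advance 4.
Byte at offset 11: 0xE7 = 11100111 → 3-byte char (#4). Advance 3.
Byte at offset 14: 0xCB = 11001011 → 2-byte char (#5). Advance 2.
Byte at offset 16: 0xE2 = 11100010 → 3-byte char (#6). Advance 3.
Reached end at offset 19 after 6 code points.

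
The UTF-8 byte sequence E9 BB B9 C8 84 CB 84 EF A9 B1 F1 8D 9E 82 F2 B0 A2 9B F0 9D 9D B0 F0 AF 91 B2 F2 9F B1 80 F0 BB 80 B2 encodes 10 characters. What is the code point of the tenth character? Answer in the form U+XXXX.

Offset 0: leading byte 0xE9 = 11101001 → 3-byte char #1 = E9 BB B9.
Offset 3: leading byte 0xC8 = 11001000 → 2-byte char #2 = C8 84.
Offset 5: leading byte 0xCB = 11001011 → 2-byte char #3 = CB 84.
Offset 7: leading byte 0xEF = 11101111 → 3-byte char #4 = EF A9 B1.
Offset 10: leading byte 0xF1 = 11110001 → 4-byte char #5 = F1 8D 9E 82.
Offset 14: leading byte 0xF2 = 11110010 → 4-byte char #6 = F2 B0 A2 9B.
Offset 18: leading byte 0xF0 = 11110000 → 4-byte char #7 = F0 9D 9D B0.
Offset 22: leading byte 0xF0 = 11110000 → 4-byte char #8 = F0 AF 91 B2.
Offset 26: leading byte 0xF2 = 11110010 → 4-byte char #9 = F2 9F B1 80.
Offset 30: leading byte 0xF0 = 11110000 → 4-byte char #10 = F0 BB 80 B2.
Leading byte 0xF0 = 11110000 matches 11110xxx → 4-byte sequence.
Byte 1: 0xF0 = 11110000, payload 000 (3 bits).
Byte 2: 0xBB = 10111011 (10xxxxxx ✓), payload 111011.
Byte 3: 0x80 = 10000000 (10xxxxxx ✓), payload 000000.
Byte 4: 0xB2 = 10110010 (10xxxxxx ✓), payload 110010.
Concatenate: 000111011000000110010 = 0x3B032 (21 bits → U+3B032).

U+3B032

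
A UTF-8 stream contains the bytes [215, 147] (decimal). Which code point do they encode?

U+05D3

Leading byte 0xD7 = 11010111 matches 110xxxxx → 2-byte sequence.
Byte 1: 0xD7 = 11010111, payload 10111 (5 bits).
Byte 2: 0x93 = 10010011 (10xxxxxx ✓), payload 010011.
Concatenate: 10111010011 = 0x5D3 (11 bits → U+05D3).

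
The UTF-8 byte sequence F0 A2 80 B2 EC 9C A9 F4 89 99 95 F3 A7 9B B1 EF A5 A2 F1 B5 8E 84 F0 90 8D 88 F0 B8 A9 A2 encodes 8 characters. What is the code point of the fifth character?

Offset 0: leading byte 0xF0 = 11110000 → 4-byte char #1 = F0 A2 80 B2.
Offset 4: leading byte 0xEC = 11101100 → 3-byte char #2 = EC 9C A9.
Offset 7: leading byte 0xF4 = 11110100 → 4-byte char #3 = F4 89 99 95.
Offset 11: leading byte 0xF3 = 11110011 → 4-byte char #4 = F3 A7 9B B1.
Offset 15: leading byte 0xEF = 11101111 → 3-byte char #5 = EF A5 A2.
Leading byte 0xEF = 11101111 matches 1110xxxx → 3-byte sequence.
Byte 1: 0xEF = 11101111, payload 1111 (4 bits).
Byte 2: 0xA5 = 10100101 (10xxxxxx ✓), payload 100101.
Byte 3: 0xA2 = 10100010 (10xxxxxx ✓), payload 100010.
Concatenate: 1111100101100010 = 0xF962 (16 bits → U+F962).

U+F962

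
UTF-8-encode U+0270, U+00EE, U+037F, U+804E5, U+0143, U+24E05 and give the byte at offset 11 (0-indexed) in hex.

U+0270 → 2-byte form C9 B0 at offsets 0–1.
U+00EE → 2-byte form C3 AE at offsets 2–3.
U+037F → 2-byte form CD BF at offsets 4–5.
U+804E5 → 4-byte form F2 80 93 A5 at offsets 6–9.
U+0143 → 2-byte form C5 83 at offsets 10–11.
Offset 11 falls in char 5's range; it's byte 2 of C5 83 = 0x83.

0x83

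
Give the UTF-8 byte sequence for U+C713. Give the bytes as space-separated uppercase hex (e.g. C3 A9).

EC 9C 93

U+C713 = 0xC713 = 50963 decimal. In range U+0800–U+FFFF → 3-byte form: 1110xxxx 10xxxxxx 10xxxxxx.
Binary (16 bits): 1100011100010011.
Split 4+6+6: 1100 | 011100 | 010011.
Byte 1: 11101100 = 0xEC.
Byte 2: 10011100 = 0x9C.
Byte 3: 10010011 = 0x93.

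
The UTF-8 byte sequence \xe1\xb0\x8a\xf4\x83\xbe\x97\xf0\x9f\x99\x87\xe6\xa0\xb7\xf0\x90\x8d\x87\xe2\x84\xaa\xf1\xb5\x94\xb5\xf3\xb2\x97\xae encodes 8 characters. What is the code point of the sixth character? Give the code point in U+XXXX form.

Offset 0: leading byte 0xE1 = 11100001 → 3-byte char #1 = E1 B0 8A.
Offset 3: leading byte 0xF4 = 11110100 → 4-byte char #2 = F4 83 BE 97.
Offset 7: leading byte 0xF0 = 11110000 → 4-byte char #3 = F0 9F 99 87.
Offset 11: leading byte 0xE6 = 11100110 → 3-byte char #4 = E6 A0 B7.
Offset 14: leading byte 0xF0 = 11110000 → 4-byte char #5 = F0 90 8D 87.
Offset 18: leading byte 0xE2 = 11100010 → 3-byte char #6 = E2 84 AA.
Leading byte 0xE2 = 11100010 matches 1110xxxx → 3-byte sequence.
Byte 1: 0xE2 = 11100010, payload 0010 (4 bits).
Byte 2: 0x84 = 10000100 (10xxxxxx ✓), payload 000100.
Byte 3: 0xAA = 10101010 (10xxxxxx ✓), payload 101010.
Concatenate: 0010000100101010 = 0x212A (16 bits → U+212A).

U+212A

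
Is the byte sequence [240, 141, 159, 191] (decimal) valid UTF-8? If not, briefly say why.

invalid (overlong encoding)

Leading byte 0xF0 = 11110000 → 4-byte form.
Continuation bytes all match 10xxxxxx. Payload decodes to 0xD7FF.
But 0xD7FF < 0x10000, the minimum for a 4-byte sequence — this is an overlong encoding.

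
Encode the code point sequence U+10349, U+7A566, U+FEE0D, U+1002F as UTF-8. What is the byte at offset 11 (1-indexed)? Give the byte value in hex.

1-indexed offset 11 is 0-indexed offset 10.
U+10349 → 4-byte form F0 90 8D 89 at offsets 0–3.
U+7A566 → 4-byte form F1 BA 95 A6 at offsets 4–7.
U+FEE0D → 4-byte form F3 BE B8 8D at offsets 8–11.
Offset 10 falls in char 3's range; it's byte 3 of F3 BE B8 8D = 0xB8.

0xB8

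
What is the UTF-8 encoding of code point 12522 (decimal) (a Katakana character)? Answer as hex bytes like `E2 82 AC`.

U+30EA = 0x30EA = 12522 decimal. In range U+0800–U+FFFF → 3-byte form: 1110xxxx 10xxxxxx 10xxxxxx.
Binary (16 bits): 0011000011101010.
Split 4+6+6: 0011 | 000011 | 101010.
Byte 1: 11100011 = 0xE3.
Byte 2: 10000011 = 0x83.
Byte 3: 10101010 = 0xAA.

E3 83 AA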